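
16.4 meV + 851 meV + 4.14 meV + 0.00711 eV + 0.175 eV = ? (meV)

In meV:
  16.4 meV → 16.4
  851 meV → 851
  4.14 meV → 4.14
  0.00711 eV = 0.00711 × 10³ meV = 7.11
  0.175 eV = 0.175 × 10³ meV = 175
Sum: 16.4 + 851 + 4.14 + 7.11 + 175 = 1053.65

1053.65 meV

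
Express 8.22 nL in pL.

nano = 10^-9, pico = 10^-12; factor is 10^3.
8.22 × 10^3 = 8220

8220 pL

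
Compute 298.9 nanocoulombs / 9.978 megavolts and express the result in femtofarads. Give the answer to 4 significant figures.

(298.9 × 10⁻⁹) / (9.978 × 10⁶) = 29.9559 × 10⁻¹⁵ F

29.96 femtofarads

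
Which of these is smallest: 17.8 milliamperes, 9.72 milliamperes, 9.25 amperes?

17.8 milliamperes = 0.0178 amperes
9.72 milliamperes = 0.00972 amperes
9.25 amperes = 9.25 amperes

9.72 milliamperes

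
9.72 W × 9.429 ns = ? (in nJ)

9.72 × 9.429 × 10^-9 = 91.64988 × 10^-9 J

91.64988 nJ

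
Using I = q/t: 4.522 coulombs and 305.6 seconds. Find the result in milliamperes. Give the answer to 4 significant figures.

14.80 milliamperes

(4.522) / (305.6) = 0.0147971 A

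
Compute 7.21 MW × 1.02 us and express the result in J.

7.3542 J

7.21 × 10^6 × 1.02 × 10^-6 = 7.3542 J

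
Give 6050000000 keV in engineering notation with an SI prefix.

= 6.05 × 10¹² eV; 10¹² is tera.

6.05 TeV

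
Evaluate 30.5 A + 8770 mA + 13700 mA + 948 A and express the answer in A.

1000.97 A

In A:
  30.5 A → 30.5
  8770 mA = 8770 × 10⁻³ A = 8.77
  13700 mA = 13700 × 10⁻³ A = 13.7
  948 A → 948
Sum: 30.5 + 8.77 + 13.7 + 948 = 1000.97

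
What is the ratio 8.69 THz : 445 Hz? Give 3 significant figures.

19500000000

(8.69e12) / (445) = 0.01953e12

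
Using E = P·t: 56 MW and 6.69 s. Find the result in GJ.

0.37464 GJ

56 × 10⁶ × 6.69 = 374.64 × 10⁶ J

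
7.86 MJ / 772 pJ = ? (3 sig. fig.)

(7.86 × 10^6) / (772 × 10^-12) = 0.01018 × 10^18

10200000000000000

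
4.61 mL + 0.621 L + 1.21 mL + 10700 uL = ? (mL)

637.52 mL

In mL:
  4.61 mL → 4.61
  0.621 L = 0.621 × 10³ mL = 621
  1.21 mL → 1.21
  10700 uL = 10700 × 10⁻³ mL = 10.7
Sum: 4.61 + 621 + 1.21 + 10.7 = 637.52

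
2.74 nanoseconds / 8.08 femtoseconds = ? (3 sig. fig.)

(2.74e-9) / (8.08e-15) = 0.3391e6

339000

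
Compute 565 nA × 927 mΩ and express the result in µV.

0.523755 µV

565 × 10^-9 × 927 × 10^-3 = 523755 × 10^-12 V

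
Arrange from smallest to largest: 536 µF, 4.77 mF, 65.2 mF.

536 µF < 4.77 mF < 65.2 mF

536 µF = 0.000536 F
4.77 mF = 0.00477 F
65.2 mF = 0.0652 F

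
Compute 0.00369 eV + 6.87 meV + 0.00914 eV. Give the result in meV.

19.7 meV

In meV:
  0.00369 eV = 0.00369 × 10^3 meV = 3.69
  6.87 meV → 6.87
  0.00914 eV = 0.00914 × 10^3 meV = 9.14
Sum: 3.69 + 6.87 + 9.14 = 19.7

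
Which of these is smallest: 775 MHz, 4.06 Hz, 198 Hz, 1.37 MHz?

775 MHz = 775000000 Hz
4.06 Hz = 4.06 Hz
198 Hz = 198 Hz
1.37 MHz = 1370000 Hz

4.06 Hz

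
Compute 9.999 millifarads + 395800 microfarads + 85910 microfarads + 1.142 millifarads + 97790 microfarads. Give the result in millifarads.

590.641 millifarads

In millifarads:
  9.999 millifarads → 9.999
  395800 microfarads = 395800 × 10^-3 millifarads = 395.8
  85910 microfarads = 85910 × 10^-3 millifarads = 85.91
  1.142 millifarads → 1.142
  97790 microfarads = 97790 × 10^-3 millifarads = 97.79
Sum: 9.999 + 395.8 + 85.91 + 1.142 + 97.79 = 590.641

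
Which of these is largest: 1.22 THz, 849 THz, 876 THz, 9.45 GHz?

1.22 THz = 1220000000000 Hz
849 THz = 849000000000000 Hz
876 THz = 876000000000000 Hz
9.45 GHz = 9450000000 Hz

876 THz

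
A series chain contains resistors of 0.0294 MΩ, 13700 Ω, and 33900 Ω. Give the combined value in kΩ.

In kΩ:
  0.0294 MΩ = 0.0294 × 10^3 kΩ = 29.4
  13700 Ω = 13700 × 10^-3 kΩ = 13.7
  33900 Ω = 33900 × 10^-3 kΩ = 33.9
Sum: 29.4 + 13.7 + 33.9 = 77

77 kΩ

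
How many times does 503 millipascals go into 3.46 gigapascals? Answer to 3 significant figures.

(3.46e9) / (503e-3) = 0.006879e12

6880000000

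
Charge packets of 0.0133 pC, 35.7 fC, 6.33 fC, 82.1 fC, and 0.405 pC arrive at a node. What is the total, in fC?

542.43 fC

In fC:
  0.0133 pC = 0.0133 × 10^3 fC = 13.3
  35.7 fC → 35.7
  6.33 fC → 6.33
  82.1 fC → 82.1
  0.405 pC = 0.405 × 10^3 fC = 405
Sum: 13.3 + 35.7 + 6.33 + 82.1 + 405 = 542.43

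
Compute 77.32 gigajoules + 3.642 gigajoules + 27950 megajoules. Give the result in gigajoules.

In gigajoules:
  77.32 gigajoules → 77.32
  3.642 gigajoules → 3.642
  27950 megajoules = 27950e-3 gigajoules = 27.95
Sum: 77.32 + 3.642 + 27.95 = 108.912

108.912 gigajoules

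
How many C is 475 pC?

pico = 10⁻¹², (no prefix) = 10⁰; factor is 10⁻¹².
475 × 10⁻¹² = 0.000000000475

0.000000000475 C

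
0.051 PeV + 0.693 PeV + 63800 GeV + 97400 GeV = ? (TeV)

In TeV:
  0.051 PeV = 0.051 × 10^3 TeV = 51
  0.693 PeV = 0.693 × 10^3 TeV = 693
  63800 GeV = 63800 × 10^-3 TeV = 63.8
  97400 GeV = 97400 × 10^-3 TeV = 97.4
Sum: 51 + 693 + 63.8 + 97.4 = 905.2

905.2 TeV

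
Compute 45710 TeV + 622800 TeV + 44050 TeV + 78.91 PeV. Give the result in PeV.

791.47 PeV

In PeV:
  45710 TeV = 45710 × 10⁻³ PeV = 45.71
  622800 TeV = 622800 × 10⁻³ PeV = 622.8
  44050 TeV = 44050 × 10⁻³ PeV = 44.05
  78.91 PeV → 78.91
Sum: 45.71 + 622.8 + 44.05 + 78.91 = 791.47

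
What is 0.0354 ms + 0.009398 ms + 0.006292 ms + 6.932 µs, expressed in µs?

58.022 µs

In µs:
  0.0354 ms = 0.0354e3 µs = 35.4
  0.009398 ms = 0.009398e3 µs = 9.398
  0.006292 ms = 0.006292e3 µs = 6.292
  6.932 µs → 6.932
Sum: 35.4 + 9.398 + 6.292 + 6.932 = 58.022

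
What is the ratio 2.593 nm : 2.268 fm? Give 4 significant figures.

(2.593 × 10⁻⁹) / (2.268 × 10⁻¹⁵) = 1.1433 × 10⁶

1143000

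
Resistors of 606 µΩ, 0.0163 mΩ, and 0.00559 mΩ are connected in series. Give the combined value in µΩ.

In µΩ:
  606 µΩ → 606
  0.0163 mΩ = 0.0163 × 10^3 µΩ = 16.3
  0.00559 mΩ = 0.00559 × 10^3 µΩ = 5.59
Sum: 606 + 16.3 + 5.59 = 627.89

627.89 µΩ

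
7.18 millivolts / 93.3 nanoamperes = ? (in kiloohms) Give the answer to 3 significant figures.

(7.18e-3) / (93.3e-9) = 0.076956e6 Ω

77.0 kiloohms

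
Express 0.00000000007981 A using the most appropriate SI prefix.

79.81 pA

= 79.81e-12 A; 1e-12 is pico.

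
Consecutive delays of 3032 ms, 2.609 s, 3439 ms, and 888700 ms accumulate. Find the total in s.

In s:
  3032 ms = 3032 × 10⁻³ s = 3.032
  2.609 s → 2.609
  3439 ms = 3439 × 10⁻³ s = 3.439
  888700 ms = 888700 × 10⁻³ s = 888.7
Sum: 3.032 + 2.609 + 3.439 + 888.7 = 897.78

897.78 s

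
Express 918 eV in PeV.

(no prefix) = 1e0, peta = 1e15; factor is 1e-15.
918 × 1e-15 = 0.000000000000918

0.000000000000918 PeV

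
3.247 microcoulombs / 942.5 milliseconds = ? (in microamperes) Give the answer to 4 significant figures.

3.445 microamperes

(3.247e-6) / (942.5e-3) = 0.00344509e-3 A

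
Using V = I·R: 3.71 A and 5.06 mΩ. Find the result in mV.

18.7726 mV

3.71 × 5.06e-3 = 18.7726e-3 V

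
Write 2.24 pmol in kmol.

pico = 1e-12, kilo = 1e3; factor is 1e-15.
2.24 × 1e-15 = 0.00000000000000224

0.00000000000000224 kmol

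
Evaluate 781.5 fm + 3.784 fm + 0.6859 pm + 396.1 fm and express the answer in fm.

1867.284 fm

In fm:
  781.5 fm → 781.5
  3.784 fm → 3.784
  0.6859 pm = 0.6859 × 10³ fm = 685.9
  396.1 fm → 396.1
Sum: 781.5 + 3.784 + 685.9 + 396.1 = 1867.284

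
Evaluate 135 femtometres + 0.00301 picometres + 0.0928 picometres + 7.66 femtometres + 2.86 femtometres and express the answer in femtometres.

241.33 femtometres

In femtometres:
  135 femtometres → 135
  0.00301 picometres = 0.00301 × 10³ femtometres = 3.01
  0.0928 picometres = 0.0928 × 10³ femtometres = 92.8
  7.66 femtometres → 7.66
  2.86 femtometres → 2.86
Sum: 135 + 3.01 + 92.8 + 7.66 + 2.86 = 241.33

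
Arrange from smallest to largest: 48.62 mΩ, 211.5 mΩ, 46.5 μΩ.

48.62 mΩ = 0.04862 Ω
211.5 mΩ = 0.2115 Ω
46.5 μΩ = 0.0000465 Ω

46.5 μΩ < 48.62 mΩ < 211.5 mΩ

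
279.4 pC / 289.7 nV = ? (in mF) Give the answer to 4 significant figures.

(279.4 × 10⁻¹²) / (289.7 × 10⁻⁹) = 0.964446 × 10⁻³ F

0.9644 mF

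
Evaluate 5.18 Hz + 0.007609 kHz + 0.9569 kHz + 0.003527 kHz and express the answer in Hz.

In Hz:
  5.18 Hz → 5.18
  0.007609 kHz = 0.007609e3 Hz = 7.609
  0.9569 kHz = 0.9569e3 Hz = 956.9
  0.003527 kHz = 0.003527e3 Hz = 3.527
Sum: 5.18 + 7.609 + 956.9 + 3.527 = 973.216

973.216 Hz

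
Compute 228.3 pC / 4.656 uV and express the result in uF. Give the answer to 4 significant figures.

49.03 uF

(228.3 × 10^-12) / (4.656 × 10^-6) = 49.0335 × 10^-6 F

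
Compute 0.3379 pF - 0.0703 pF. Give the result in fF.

267.6 fF

In fF:
  0.3379 pF = 0.3379e3 fF = 337.9
  0.0703 pF = 0.0703e3 fF = 70.3
Difference: 337.9 - 70.3 = 267.6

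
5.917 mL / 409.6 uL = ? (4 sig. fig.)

(5.917 × 10^-3) / (409.6 × 10^-6) = 0.014446 × 10^3

14.45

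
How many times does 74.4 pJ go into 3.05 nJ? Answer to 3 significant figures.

(3.05e-9) / (74.4e-12) = 0.04099e3

41.0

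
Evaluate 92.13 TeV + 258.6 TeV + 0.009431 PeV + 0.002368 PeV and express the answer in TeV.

In TeV:
  92.13 TeV → 92.13
  258.6 TeV → 258.6
  0.009431 PeV = 0.009431e3 TeV = 9.431
  0.002368 PeV = 0.002368e3 TeV = 2.368
Sum: 92.13 + 258.6 + 9.431 + 2.368 = 362.529

362.529 TeV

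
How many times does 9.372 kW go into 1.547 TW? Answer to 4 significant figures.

165100000

(1.547 × 10¹²) / (9.372 × 10³) = 0.16507 × 10⁹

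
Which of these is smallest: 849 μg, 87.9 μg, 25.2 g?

87.9 μg

849 μg = 0.000849 g
87.9 μg = 0.0000879 g
25.2 g = 25.2 g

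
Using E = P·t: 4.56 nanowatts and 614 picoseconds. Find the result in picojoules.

0.00000279984 picojoules

4.56 × 10^-9 × 614 × 10^-12 = 2799.84 × 10^-21 J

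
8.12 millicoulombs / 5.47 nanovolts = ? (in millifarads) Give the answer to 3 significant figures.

1480000000 millifarads

(8.12 × 10⁻³) / (5.47 × 10⁻⁹) = 1.4845 × 10⁶ F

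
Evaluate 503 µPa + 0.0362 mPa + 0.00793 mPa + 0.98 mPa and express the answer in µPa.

1527.13 µPa

In µPa:
  503 µPa → 503
  0.0362 mPa = 0.0362e3 µPa = 36.2
  0.00793 mPa = 0.00793e3 µPa = 7.93
  0.98 mPa = 0.98e3 µPa = 980
Sum: 503 + 36.2 + 7.93 + 980 = 1527.13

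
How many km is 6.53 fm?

femto = 1e-15, kilo = 1e3; factor is 1e-18.
6.53 × 1e-18 = 0.00000000000000000653

0.00000000000000000653 km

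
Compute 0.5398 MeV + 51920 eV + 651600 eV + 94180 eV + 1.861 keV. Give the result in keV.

In keV:
  0.5398 MeV = 0.5398 × 10^3 keV = 539.8
  51920 eV = 51920 × 10^-3 keV = 51.92
  651600 eV = 651600 × 10^-3 keV = 651.6
  94180 eV = 94180 × 10^-3 keV = 94.18
  1.861 keV → 1.861
Sum: 539.8 + 51.92 + 651.6 + 94.18 + 1.861 = 1339.361

1339.361 keV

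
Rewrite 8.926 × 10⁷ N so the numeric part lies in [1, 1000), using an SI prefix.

= 89.26 × 10⁶ N; 10⁶ is mega.

89.26 MN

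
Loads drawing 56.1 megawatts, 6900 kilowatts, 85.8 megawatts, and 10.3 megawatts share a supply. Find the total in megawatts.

159.1 megawatts

In megawatts:
  56.1 megawatts → 56.1
  6900 kilowatts = 6900 × 10^-3 megawatts = 6.9
  85.8 megawatts → 85.8
  10.3 megawatts → 10.3
Sum: 56.1 + 6.9 + 85.8 + 10.3 = 159.1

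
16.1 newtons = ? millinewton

(no prefix) = 10⁰, milli = 10⁻³; factor is 10³.
16.1 × 10³ = 16100

16100 millinewtons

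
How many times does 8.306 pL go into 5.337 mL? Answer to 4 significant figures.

(5.337e-3) / (8.306e-12) = 0.64255e9

642500000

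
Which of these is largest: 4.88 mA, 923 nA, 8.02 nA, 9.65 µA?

4.88 mA

4.88 mA = 0.00488 A
923 nA = 0.000000923 A
8.02 nA = 0.00000000802 A
9.65 µA = 0.00000965 A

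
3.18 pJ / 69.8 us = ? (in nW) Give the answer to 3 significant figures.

(3.18 × 10⁻¹²) / (69.8 × 10⁻⁶) = 0.045559 × 10⁻⁶ W

45.6 nW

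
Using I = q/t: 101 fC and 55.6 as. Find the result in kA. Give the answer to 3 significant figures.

1.82 kA

(101 × 10⁻¹⁵) / (55.6 × 10⁻¹⁸) = 1.8165 × 10³ A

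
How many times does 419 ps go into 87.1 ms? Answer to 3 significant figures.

208000000

(87.1 × 10⁻³) / (419 × 10⁻¹²) = 0.2079 × 10⁹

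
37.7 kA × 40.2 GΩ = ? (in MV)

37.7 × 10^3 × 40.2 × 10^9 = 1515.54 × 10^12 V

1515540000 MV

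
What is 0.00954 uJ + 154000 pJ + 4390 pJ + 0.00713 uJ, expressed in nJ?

175.06 nJ

In nJ:
  0.00954 uJ = 0.00954 × 10³ nJ = 9.54
  154000 pJ = 154000 × 10⁻³ nJ = 154
  4390 pJ = 4390 × 10⁻³ nJ = 4.39
  0.00713 uJ = 0.00713 × 10³ nJ = 7.13
Sum: 9.54 + 154 + 4.39 + 7.13 = 175.06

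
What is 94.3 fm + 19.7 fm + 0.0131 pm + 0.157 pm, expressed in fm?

In fm:
  94.3 fm → 94.3
  19.7 fm → 19.7
  0.0131 pm = 0.0131 × 10³ fm = 13.1
  0.157 pm = 0.157 × 10³ fm = 157
Sum: 94.3 + 19.7 + 13.1 + 157 = 284.1

284.1 fm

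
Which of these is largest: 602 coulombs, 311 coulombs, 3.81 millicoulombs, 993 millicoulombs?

602 coulombs = 602 coulombs
311 coulombs = 311 coulombs
3.81 millicoulombs = 0.00381 coulombs
993 millicoulombs = 0.993 coulombs

602 coulombs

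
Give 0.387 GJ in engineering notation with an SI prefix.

= 387 × 10^6 J; 10^6 is mega.

387 MJ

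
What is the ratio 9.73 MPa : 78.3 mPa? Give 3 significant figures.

124000000

(9.73 × 10^6) / (78.3 × 10^-3) = 0.1243 × 10^9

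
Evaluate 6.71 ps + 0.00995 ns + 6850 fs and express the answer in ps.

23.51 ps

In ps:
  6.71 ps → 6.71
  0.00995 ns = 0.00995e3 ps = 9.95
  6850 fs = 6850e-3 ps = 6.85
Sum: 6.71 + 9.95 + 6.85 = 23.51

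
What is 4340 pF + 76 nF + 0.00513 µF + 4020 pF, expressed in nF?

In nF:
  4340 pF = 4340 × 10^-3 nF = 4.34
  76 nF → 76
  0.00513 µF = 0.00513 × 10^3 nF = 5.13
  4020 pF = 4020 × 10^-3 nF = 4.02
Sum: 4.34 + 76 + 5.13 + 4.02 = 89.49

89.49 nF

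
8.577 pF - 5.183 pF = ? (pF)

In pF:
  8.577 pF → 8.577
  5.183 pF → 5.183
Difference: 8.577 - 5.183 = 3.394

3.394 pF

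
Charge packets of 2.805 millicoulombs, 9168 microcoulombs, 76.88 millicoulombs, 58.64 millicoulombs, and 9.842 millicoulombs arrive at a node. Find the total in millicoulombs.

157.335 millicoulombs

In millicoulombs:
  2.805 millicoulombs → 2.805
  9168 microcoulombs = 9168e-3 millicoulombs = 9.168
  76.88 millicoulombs → 76.88
  58.64 millicoulombs → 58.64
  9.842 millicoulombs → 9.842
Sum: 2.805 + 9.168 + 76.88 + 58.64 + 9.842 = 157.335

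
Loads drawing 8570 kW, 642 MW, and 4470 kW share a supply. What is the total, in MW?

In MW:
  8570 kW = 8570e-3 MW = 8.57
  642 MW → 642
  4470 kW = 4470e-3 MW = 4.47
Sum: 8.57 + 642 + 4.47 = 655.04

655.04 MW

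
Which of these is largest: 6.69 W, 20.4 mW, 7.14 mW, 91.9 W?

6.69 W = 6.69 W
20.4 mW = 0.0204 W
7.14 mW = 0.00714 W
91.9 W = 91.9 W

91.9 W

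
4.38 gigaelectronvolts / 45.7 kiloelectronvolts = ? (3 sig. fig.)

(4.38e9) / (45.7e3) = 0.09584e6

95800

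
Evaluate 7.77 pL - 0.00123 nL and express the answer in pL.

6.54 pL

In pL:
  7.77 pL → 7.77
  0.00123 nL = 0.00123 × 10^3 pL = 1.23
Difference: 7.77 - 1.23 = 6.54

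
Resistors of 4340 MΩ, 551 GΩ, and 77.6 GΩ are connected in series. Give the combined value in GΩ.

In GΩ:
  4340 MΩ = 4340e-3 GΩ = 4.34
  551 GΩ → 551
  77.6 GΩ → 77.6
Sum: 4.34 + 551 + 77.6 = 632.94

632.94 GΩ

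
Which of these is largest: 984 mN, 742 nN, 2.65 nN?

984 mN

984 mN = 0.984 N
742 nN = 0.000000742 N
2.65 nN = 0.00000000265 N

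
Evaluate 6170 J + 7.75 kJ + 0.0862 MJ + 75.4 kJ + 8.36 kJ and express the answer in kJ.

183.88 kJ

In kJ:
  6170 J = 6170 × 10⁻³ kJ = 6.17
  7.75 kJ → 7.75
  0.0862 MJ = 0.0862 × 10³ kJ = 86.2
  75.4 kJ → 75.4
  8.36 kJ → 8.36
Sum: 6.17 + 7.75 + 86.2 + 75.4 + 8.36 = 183.88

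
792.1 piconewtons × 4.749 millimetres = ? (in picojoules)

3.7616829 picojoules

792.1 × 10^-12 × 4.749 × 10^-3 = 3761.6829 × 10^-15 J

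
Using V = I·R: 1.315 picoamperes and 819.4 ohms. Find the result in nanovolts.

1.077511 nanovolts

1.315e-12 × 819.4 = 1077.511e-12 V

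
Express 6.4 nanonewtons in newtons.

nano = 10^-9, (no prefix) = 10^0; factor is 10^-9.
6.4 × 10^-9 = 0.0000000064

0.0000000064 newtons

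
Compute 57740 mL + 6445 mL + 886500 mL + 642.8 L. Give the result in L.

1593.485 L

In L:
  57740 mL = 57740 × 10⁻³ L = 57.74
  6445 mL = 6445 × 10⁻³ L = 6.445
  886500 mL = 886500 × 10⁻³ L = 886.5
  642.8 L → 642.8
Sum: 57.74 + 6.445 + 886.5 + 642.8 = 1593.485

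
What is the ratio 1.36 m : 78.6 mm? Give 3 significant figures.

(1.36) / (78.6 × 10^-3) = 0.0173 × 10^3

17.3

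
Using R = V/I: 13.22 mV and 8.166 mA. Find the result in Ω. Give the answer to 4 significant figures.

1.619 Ω

(13.22 × 10^-3) / (8.166 × 10^-3) = 1.61891 Ω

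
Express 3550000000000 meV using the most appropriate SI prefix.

= 3.55 × 10^9 eV; 10^9 is giga.

3.55 GeV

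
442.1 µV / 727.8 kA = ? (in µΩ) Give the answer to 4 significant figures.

0.0006074 µΩ

(442.1e-6) / (727.8e3) = 0.607447e-9 Ω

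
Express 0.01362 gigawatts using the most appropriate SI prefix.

13.62 megawatts

= 13.62 × 10⁶ watts; 10⁶ is mega.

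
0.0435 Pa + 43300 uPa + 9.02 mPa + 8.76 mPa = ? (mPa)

104.58 mPa

In mPa:
  0.0435 Pa = 0.0435e3 mPa = 43.5
  43300 uPa = 43300e-3 mPa = 43.3
  9.02 mPa → 9.02
  8.76 mPa → 8.76
Sum: 43.5 + 43.3 + 9.02 + 8.76 = 104.58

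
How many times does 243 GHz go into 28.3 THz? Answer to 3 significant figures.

(28.3 × 10^12) / (243 × 10^9) = 0.1165 × 10^3

116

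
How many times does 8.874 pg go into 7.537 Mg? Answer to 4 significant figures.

849300000000000000

(7.537e6) / (8.874e-12) = 0.84934e18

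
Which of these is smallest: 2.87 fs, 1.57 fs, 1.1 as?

2.87 fs = 0.00000000000000287 s
1.57 fs = 0.00000000000000157 s
1.1 as = 0.0000000000000000011 s

1.1 as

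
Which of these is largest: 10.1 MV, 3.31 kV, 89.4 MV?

10.1 MV = 10100000 V
3.31 kV = 3310 V
89.4 MV = 89400000 V

89.4 MV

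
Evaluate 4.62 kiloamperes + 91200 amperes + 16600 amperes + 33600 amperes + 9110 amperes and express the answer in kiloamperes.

In kiloamperes:
  4.62 kiloamperes → 4.62
  91200 amperes = 91200e-3 kiloamperes = 91.2
  16600 amperes = 16600e-3 kiloamperes = 16.6
  33600 amperes = 33600e-3 kiloamperes = 33.6
  9110 amperes = 9110e-3 kiloamperes = 9.11
Sum: 4.62 + 91.2 + 16.6 + 33.6 + 9.11 = 155.13

155.13 kiloamperes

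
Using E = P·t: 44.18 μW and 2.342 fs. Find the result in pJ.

44.18 × 10^-6 × 2.342 × 10^-15 = 103.46956 × 10^-21 J

0.00000010346956 pJ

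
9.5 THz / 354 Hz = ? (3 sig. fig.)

26800000000

(9.5e12) / (354) = 0.02684e12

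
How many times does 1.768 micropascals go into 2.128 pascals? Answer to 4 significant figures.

(2.128) / (1.768 × 10⁻⁶) = 1.2036 × 10⁶

1204000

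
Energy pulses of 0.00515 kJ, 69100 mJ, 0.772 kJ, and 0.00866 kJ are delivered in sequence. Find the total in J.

854.91 J

In J:
  0.00515 kJ = 0.00515 × 10³ J = 5.15
  69100 mJ = 69100 × 10⁻³ J = 69.1
  0.772 kJ = 0.772 × 10³ J = 772
  0.00866 kJ = 0.00866 × 10³ J = 8.66
Sum: 5.15 + 69.1 + 772 + 8.66 = 854.91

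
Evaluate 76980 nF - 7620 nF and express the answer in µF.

69.36 µF

In µF:
  76980 nF = 76980e-3 µF = 76.98
  7620 nF = 7620e-3 µF = 7.62
Difference: 76.98 - 7.62 = 69.36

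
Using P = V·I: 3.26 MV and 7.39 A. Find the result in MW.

3.26 × 10⁶ × 7.39 = 24.0914 × 10⁶ W

24.0914 MW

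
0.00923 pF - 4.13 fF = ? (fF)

5.1 fF

In fF:
  0.00923 pF = 0.00923 × 10^3 fF = 9.23
  4.13 fF → 4.13
Difference: 9.23 - 4.13 = 5.1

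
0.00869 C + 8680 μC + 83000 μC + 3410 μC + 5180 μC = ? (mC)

108.96 mC

In mC:
  0.00869 C = 0.00869 × 10³ mC = 8.69
  8680 μC = 8680 × 10⁻³ mC = 8.68
  83000 μC = 83000 × 10⁻³ mC = 83
  3410 μC = 3410 × 10⁻³ mC = 3.41
  5180 μC = 5180 × 10⁻³ mC = 5.18
Sum: 8.69 + 8.68 + 83 + 3.41 + 5.18 = 108.96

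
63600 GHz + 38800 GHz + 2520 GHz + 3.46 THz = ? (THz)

108.38 THz

In THz:
  63600 GHz = 63600 × 10^-3 THz = 63.6
  38800 GHz = 38800 × 10^-3 THz = 38.8
  2520 GHz = 2520 × 10^-3 THz = 2.52
  3.46 THz → 3.46
Sum: 63.6 + 38.8 + 2.52 + 3.46 = 108.38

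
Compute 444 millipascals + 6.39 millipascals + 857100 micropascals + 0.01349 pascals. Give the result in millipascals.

In millipascals:
  444 millipascals → 444
  6.39 millipascals → 6.39
  857100 micropascals = 857100 × 10^-3 millipascals = 857.1
  0.01349 pascals = 0.01349 × 10^3 millipascals = 13.49
Sum: 444 + 6.39 + 857.1 + 13.49 = 1320.98

1320.98 millipascals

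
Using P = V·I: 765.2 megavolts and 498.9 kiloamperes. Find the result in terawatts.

381.75828 terawatts

765.2 × 10⁶ × 498.9 × 10³ = 381758.28 × 10⁹ W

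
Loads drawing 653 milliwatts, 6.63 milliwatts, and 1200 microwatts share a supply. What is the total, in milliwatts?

660.83 milliwatts

In milliwatts:
  653 milliwatts → 653
  6.63 milliwatts → 6.63
  1200 microwatts = 1200 × 10⁻³ milliwatts = 1.2
Sum: 653 + 6.63 + 1.2 = 660.83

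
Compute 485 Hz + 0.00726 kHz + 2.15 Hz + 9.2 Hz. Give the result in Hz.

In Hz:
  485 Hz → 485
  0.00726 kHz = 0.00726 × 10^3 Hz = 7.26
  2.15 Hz → 2.15
  9.2 Hz → 9.2
Sum: 485 + 7.26 + 2.15 + 9.2 = 503.61

503.61 Hz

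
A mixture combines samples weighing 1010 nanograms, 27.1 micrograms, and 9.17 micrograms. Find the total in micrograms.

In micrograms:
  1010 nanograms = 1010 × 10⁻³ micrograms = 1.01
  27.1 micrograms → 27.1
  9.17 micrograms → 9.17
Sum: 1.01 + 27.1 + 9.17 = 37.28

37.28 micrograms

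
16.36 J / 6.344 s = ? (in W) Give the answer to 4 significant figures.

2.579 W

(16.36) / (6.344) = 2.57881 W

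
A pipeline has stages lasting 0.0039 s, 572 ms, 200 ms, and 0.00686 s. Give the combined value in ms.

782.76 ms

In ms:
  0.0039 s = 0.0039 × 10^3 ms = 3.9
  572 ms → 572
  200 ms → 200
  0.00686 s = 0.00686 × 10^3 ms = 6.86
Sum: 3.9 + 572 + 200 + 6.86 = 782.76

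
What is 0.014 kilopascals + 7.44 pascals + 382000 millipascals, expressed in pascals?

403.44 pascals

In pascals:
  0.014 kilopascals = 0.014e3 pascals = 14
  7.44 pascals → 7.44
  382000 millipascals = 382000e-3 pascals = 382
Sum: 14 + 7.44 + 382 = 403.44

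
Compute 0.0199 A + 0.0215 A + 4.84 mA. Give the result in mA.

46.24 mA

In mA:
  0.0199 A = 0.0199 × 10^3 mA = 19.9
  0.0215 A = 0.0215 × 10^3 mA = 21.5
  4.84 mA → 4.84
Sum: 19.9 + 21.5 + 4.84 = 46.24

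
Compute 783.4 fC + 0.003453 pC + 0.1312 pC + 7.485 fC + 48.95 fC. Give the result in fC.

974.488 fC

In fC:
  783.4 fC → 783.4
  0.003453 pC = 0.003453 × 10³ fC = 3.453
  0.1312 pC = 0.1312 × 10³ fC = 131.2
  7.485 fC → 7.485
  48.95 fC → 48.95
Sum: 783.4 + 3.453 + 131.2 + 7.485 + 48.95 = 974.488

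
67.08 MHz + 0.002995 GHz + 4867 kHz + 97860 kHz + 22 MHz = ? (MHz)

In MHz:
  67.08 MHz → 67.08
  0.002995 GHz = 0.002995 × 10^3 MHz = 2.995
  4867 kHz = 4867 × 10^-3 MHz = 4.867
  97860 kHz = 97860 × 10^-3 MHz = 97.86
  22 MHz → 22
Sum: 67.08 + 2.995 + 4.867 + 97.86 + 22 = 194.802

194.802 MHz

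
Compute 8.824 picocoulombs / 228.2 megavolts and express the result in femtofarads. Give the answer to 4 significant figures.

0.00003867 femtofarads

(8.824 × 10^-12) / (228.2 × 10^6) = 0.0386678 × 10^-18 F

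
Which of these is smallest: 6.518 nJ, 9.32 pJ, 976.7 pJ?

6.518 nJ = 0.000000006518 J
9.32 pJ = 0.00000000000932 J
976.7 pJ = 0.0000000009767 J

9.32 pJ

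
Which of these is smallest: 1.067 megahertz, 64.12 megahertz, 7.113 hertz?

7.113 hertz

1.067 megahertz = 1067000 hertz
64.12 megahertz = 64120000 hertz
7.113 hertz = 7.113 hertz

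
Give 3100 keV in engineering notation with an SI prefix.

3.1 MeV

= 3.1e6 eV; 1e6 is mega.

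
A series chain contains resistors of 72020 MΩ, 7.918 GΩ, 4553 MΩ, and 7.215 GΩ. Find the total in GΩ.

In GΩ:
  72020 MΩ = 72020 × 10⁻³ GΩ = 72.02
  7.918 GΩ → 7.918
  4553 MΩ = 4553 × 10⁻³ GΩ = 4.553
  7.215 GΩ → 7.215
Sum: 72.02 + 7.918 + 4.553 + 7.215 = 91.706

91.706 GΩ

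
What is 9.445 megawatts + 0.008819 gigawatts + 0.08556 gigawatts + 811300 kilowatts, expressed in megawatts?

915.124 megawatts

In megawatts:
  9.445 megawatts → 9.445
  0.008819 gigawatts = 0.008819 × 10³ megawatts = 8.819
  0.08556 gigawatts = 0.08556 × 10³ megawatts = 85.56
  811300 kilowatts = 811300 × 10⁻³ megawatts = 811.3
Sum: 9.445 + 8.819 + 85.56 + 811.3 = 915.124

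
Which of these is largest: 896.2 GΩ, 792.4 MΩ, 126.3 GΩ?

896.2 GΩ = 896200000000 Ω
792.4 MΩ = 792400000 Ω
126.3 GΩ = 126300000000 Ω

896.2 GΩ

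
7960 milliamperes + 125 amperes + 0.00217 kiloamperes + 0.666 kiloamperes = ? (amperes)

In amperes:
  7960 milliamperes = 7960e-3 amperes = 7.96
  125 amperes → 125
  0.00217 kiloamperes = 0.00217e3 amperes = 2.17
  0.666 kiloamperes = 0.666e3 amperes = 666
Sum: 7.96 + 125 + 2.17 + 666 = 801.13

801.13 amperes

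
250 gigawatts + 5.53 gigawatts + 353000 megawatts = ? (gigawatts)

608.53 gigawatts

In gigawatts:
  250 gigawatts → 250
  5.53 gigawatts → 5.53
  353000 megawatts = 353000e-3 gigawatts = 353
Sum: 250 + 5.53 + 353 = 608.53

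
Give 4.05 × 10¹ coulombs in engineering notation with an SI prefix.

= 40.5 coulombs; mantissa already in [1, 1000).

40.5 coulombs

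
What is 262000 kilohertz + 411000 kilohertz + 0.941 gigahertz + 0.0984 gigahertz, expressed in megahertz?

In megahertz:
  262000 kilohertz = 262000 × 10⁻³ megahertz = 262
  411000 kilohertz = 411000 × 10⁻³ megahertz = 411
  0.941 gigahertz = 0.941 × 10³ megahertz = 941
  0.0984 gigahertz = 0.0984 × 10³ megahertz = 98.4
Sum: 262 + 411 + 941 + 98.4 = 1712.4

1712.4 megahertz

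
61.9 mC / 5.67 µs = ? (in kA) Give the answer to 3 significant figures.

10.9 kA

(61.9 × 10^-3) / (5.67 × 10^-6) = 10.917 × 10^3 A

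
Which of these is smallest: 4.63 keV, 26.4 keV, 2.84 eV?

2.84 eV

4.63 keV = 4630 eV
26.4 keV = 26400 eV
2.84 eV = 2.84 eV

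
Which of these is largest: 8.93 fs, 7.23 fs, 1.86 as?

8.93 fs

8.93 fs = 0.00000000000000893 s
7.23 fs = 0.00000000000000723 s
1.86 as = 0.00000000000000000186 s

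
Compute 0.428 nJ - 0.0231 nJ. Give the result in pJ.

In pJ:
  0.428 nJ = 0.428 × 10^3 pJ = 428
  0.0231 nJ = 0.0231 × 10^3 pJ = 23.1
Difference: 428 - 23.1 = 404.9

404.9 pJ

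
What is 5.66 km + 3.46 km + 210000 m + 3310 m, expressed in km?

222.43 km

In km:
  5.66 km → 5.66
  3.46 km → 3.46
  210000 m = 210000 × 10⁻³ km = 210
  3310 m = 3310 × 10⁻³ km = 3.31
Sum: 5.66 + 3.46 + 210 + 3.31 = 222.43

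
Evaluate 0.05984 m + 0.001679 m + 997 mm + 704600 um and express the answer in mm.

1763.119 mm

In mm:
  0.05984 m = 0.05984 × 10^3 mm = 59.84
  0.001679 m = 0.001679 × 10^3 mm = 1.679
  997 mm → 997
  704600 um = 704600 × 10^-3 mm = 704.6
Sum: 59.84 + 1.679 + 997 + 704.6 = 1763.119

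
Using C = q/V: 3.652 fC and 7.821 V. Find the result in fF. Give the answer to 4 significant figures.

(3.652e-15) / (7.821) = 0.466948e-15 F

0.4669 fF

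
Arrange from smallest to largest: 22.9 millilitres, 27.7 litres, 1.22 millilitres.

22.9 millilitres = 0.0229 litres
27.7 litres = 27.7 litres
1.22 millilitres = 0.00122 litres

1.22 millilitres < 22.9 millilitres < 27.7 litres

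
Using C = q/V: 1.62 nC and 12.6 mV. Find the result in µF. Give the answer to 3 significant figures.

(1.62 × 10^-9) / (12.6 × 10^-3) = 0.12857 × 10^-6 F

0.129 µF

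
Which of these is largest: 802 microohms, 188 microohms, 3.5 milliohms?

802 microohms = 0.000802 ohms
188 microohms = 0.000188 ohms
3.5 milliohms = 0.0035 ohms

3.5 milliohms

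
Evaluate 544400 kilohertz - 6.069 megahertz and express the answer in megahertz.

538.331 megahertz

In megahertz:
  544400 kilohertz = 544400e-3 megahertz = 544.4
  6.069 megahertz → 6.069
Difference: 544.4 - 6.069 = 538.331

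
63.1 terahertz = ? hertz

63100000000000 hertz

tera = 1e12, (no prefix) = 1e0; factor is 1e12.
63.1 × 1e12 = 63100000000000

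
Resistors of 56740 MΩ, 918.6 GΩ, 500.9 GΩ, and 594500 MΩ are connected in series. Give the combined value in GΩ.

2070.74 GΩ

In GΩ:
  56740 MΩ = 56740e-3 GΩ = 56.74
  918.6 GΩ → 918.6
  500.9 GΩ → 500.9
  594500 MΩ = 594500e-3 GΩ = 594.5
Sum: 56.74 + 918.6 + 500.9 + 594.5 = 2070.74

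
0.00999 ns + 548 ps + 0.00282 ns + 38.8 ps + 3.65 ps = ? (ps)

In ps:
  0.00999 ns = 0.00999 × 10³ ps = 9.99
  548 ps → 548
  0.00282 ns = 0.00282 × 10³ ps = 2.82
  38.8 ps → 38.8
  3.65 ps → 3.65
Sum: 9.99 + 548 + 2.82 + 38.8 + 3.65 = 603.26

603.26 ps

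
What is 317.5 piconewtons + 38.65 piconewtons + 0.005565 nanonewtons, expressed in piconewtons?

361.715 piconewtons

In piconewtons:
  317.5 piconewtons → 317.5
  38.65 piconewtons → 38.65
  0.005565 nanonewtons = 0.005565e3 piconewtons = 5.565
Sum: 317.5 + 38.65 + 5.565 = 361.715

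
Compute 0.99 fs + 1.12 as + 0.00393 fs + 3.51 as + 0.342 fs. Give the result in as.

1340.56 as

In as:
  0.99 fs = 0.99e3 as = 990
  1.12 as → 1.12
  0.00393 fs = 0.00393e3 as = 3.93
  3.51 as → 3.51
  0.342 fs = 0.342e3 as = 342
Sum: 990 + 1.12 + 3.93 + 3.51 + 342 = 1340.56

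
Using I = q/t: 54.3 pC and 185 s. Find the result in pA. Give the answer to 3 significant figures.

(54.3 × 10^-12) / (185) = 0.29351 × 10^-12 A

0.294 pA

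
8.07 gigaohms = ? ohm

giga = 1e9, (no prefix) = 1e0; factor is 1e9.
8.07 × 1e9 = 8070000000

8070000000 ohms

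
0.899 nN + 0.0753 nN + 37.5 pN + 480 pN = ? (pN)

In pN:
  0.899 nN = 0.899 × 10³ pN = 899
  0.0753 nN = 0.0753 × 10³ pN = 75.3
  37.5 pN → 37.5
  480 pN → 480
Sum: 899 + 75.3 + 37.5 + 480 = 1491.8

1491.8 pN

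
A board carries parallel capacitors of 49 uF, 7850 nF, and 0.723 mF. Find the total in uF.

779.85 uF

In uF:
  49 uF → 49
  7850 nF = 7850 × 10^-3 uF = 7.85
  0.723 mF = 0.723 × 10^3 uF = 723
Sum: 49 + 7.85 + 723 = 779.85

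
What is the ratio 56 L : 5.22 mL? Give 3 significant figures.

(56) / (5.22 × 10^-3) = 10.73 × 10^3

10700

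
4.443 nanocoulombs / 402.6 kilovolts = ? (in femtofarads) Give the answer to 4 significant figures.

11.04 femtofarads

(4.443 × 10⁻⁹) / (402.6 × 10³) = 0.0110358 × 10⁻¹² F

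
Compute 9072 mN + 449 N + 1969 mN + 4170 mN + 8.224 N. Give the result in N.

In N:
  9072 mN = 9072 × 10⁻³ N = 9.072
  449 N → 449
  1969 mN = 1969 × 10⁻³ N = 1.969
  4170 mN = 4170 × 10⁻³ N = 4.17
  8.224 N → 8.224
Sum: 9.072 + 449 + 1.969 + 4.17 + 8.224 = 472.435

472.435 N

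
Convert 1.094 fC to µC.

femto = 1e-15, micro = 1e-6; factor is 1e-9.
1.094 × 1e-9 = 0.000000001094

0.000000001094 µC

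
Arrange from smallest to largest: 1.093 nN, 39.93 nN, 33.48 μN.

1.093 nN = 0.000000001093 N
39.93 nN = 0.00000003993 N
33.48 μN = 0.00003348 N

1.093 nN < 39.93 nN < 33.48 μN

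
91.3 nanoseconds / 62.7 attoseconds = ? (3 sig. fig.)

1460000000

(91.3e-9) / (62.7e-18) = 1.456e9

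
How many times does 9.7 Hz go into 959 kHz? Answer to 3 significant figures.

98900

(959 × 10^3) / (9.7) = 98.87 × 10^3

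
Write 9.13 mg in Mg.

0.00000000913 Mg

milli = 10⁻³, mega = 10⁶; factor is 10⁻⁹.
9.13 × 10⁻⁹ = 0.00000000913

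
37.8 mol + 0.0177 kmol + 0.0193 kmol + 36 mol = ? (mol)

110.8 mol

In mol:
  37.8 mol → 37.8
  0.0177 kmol = 0.0177e3 mol = 17.7
  0.0193 kmol = 0.0193e3 mol = 19.3
  36 mol → 36
Sum: 37.8 + 17.7 + 19.3 + 36 = 110.8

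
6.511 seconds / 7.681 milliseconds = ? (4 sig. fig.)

(6.511) / (7.681e-3) = 0.84768e3

847.7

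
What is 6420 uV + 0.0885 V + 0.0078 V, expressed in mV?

102.72 mV

In mV:
  6420 uV = 6420 × 10⁻³ mV = 6.42
  0.0885 V = 0.0885 × 10³ mV = 88.5
  0.0078 V = 0.0078 × 10³ mV = 7.8
Sum: 6.42 + 88.5 + 7.8 = 102.72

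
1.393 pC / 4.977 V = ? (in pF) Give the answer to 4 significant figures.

0.2799 pF

(1.393 × 10^-12) / (4.977) = 0.279887 × 10^-12 F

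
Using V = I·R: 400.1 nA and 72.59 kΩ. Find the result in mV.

29.043259 mV

400.1 × 10^-9 × 72.59 × 10^3 = 29043.259 × 10^-6 V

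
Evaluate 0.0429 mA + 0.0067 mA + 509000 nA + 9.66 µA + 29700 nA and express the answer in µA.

In µA:
  0.0429 mA = 0.0429e3 µA = 42.9
  0.0067 mA = 0.0067e3 µA = 6.7
  509000 nA = 509000e-3 µA = 509
  9.66 µA → 9.66
  29700 nA = 29700e-3 µA = 29.7
Sum: 42.9 + 6.7 + 509 + 9.66 + 29.7 = 597.96

597.96 µA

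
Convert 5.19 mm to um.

5190 um

milli = 10^-3, micro = 10^-6; factor is 10^3.
5.19 × 10^3 = 5190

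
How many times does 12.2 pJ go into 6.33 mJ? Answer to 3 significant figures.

519000000

(6.33 × 10⁻³) / (12.2 × 10⁻¹²) = 0.5189 × 10⁹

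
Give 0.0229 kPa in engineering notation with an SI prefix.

= 22.9 Pa; mantissa already in [1, 1000).

22.9 Pa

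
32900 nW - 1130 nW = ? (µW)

31.77 µW

In µW:
  32900 nW = 32900e-3 µW = 32.9
  1130 nW = 1130e-3 µW = 1.13
Difference: 32.9 - 1.13 = 31.77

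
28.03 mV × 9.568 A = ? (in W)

28.03e-3 × 9.568 = 268.19104e-3 W

0.26819104 W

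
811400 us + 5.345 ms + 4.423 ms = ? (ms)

821.168 ms

In ms:
  811400 us = 811400 × 10^-3 ms = 811.4
  5.345 ms → 5.345
  4.423 ms → 4.423
Sum: 811.4 + 5.345 + 4.423 = 821.168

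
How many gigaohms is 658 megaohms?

0.658 gigaohms

mega = 1e6, giga = 1e9; factor is 1e-3.
658 × 1e-3 = 0.658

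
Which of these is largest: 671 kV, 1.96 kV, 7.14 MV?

671 kV = 671000 V
1.96 kV = 1960 V
7.14 MV = 7140000 V

7.14 MV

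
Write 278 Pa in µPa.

(no prefix) = 10^0, micro = 10^-6; factor is 10^6.
278 × 10^6 = 278000000

278000000 µPa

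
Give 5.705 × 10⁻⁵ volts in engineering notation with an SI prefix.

= 57.05 × 10⁻⁶ volts; 10⁻⁶ is micro.

57.05 microvolts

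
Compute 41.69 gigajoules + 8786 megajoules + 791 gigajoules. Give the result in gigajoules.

841.476 gigajoules

In gigajoules:
  41.69 gigajoules → 41.69
  8786 megajoules = 8786 × 10^-3 gigajoules = 8.786
  791 gigajoules → 791
Sum: 41.69 + 8.786 + 791 = 841.476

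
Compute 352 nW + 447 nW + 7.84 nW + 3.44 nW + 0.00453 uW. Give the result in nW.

814.81 nW

In nW:
  352 nW → 352
  447 nW → 447
  7.84 nW → 7.84
  3.44 nW → 3.44
  0.00453 uW = 0.00453 × 10^3 nW = 4.53
Sum: 352 + 447 + 7.84 + 3.44 + 4.53 = 814.81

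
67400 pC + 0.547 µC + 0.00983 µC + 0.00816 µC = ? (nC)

632.39 nC

In nC:
  67400 pC = 67400e-3 nC = 67.4
  0.547 µC = 0.547e3 nC = 547
  0.00983 µC = 0.00983e3 nC = 9.83
  0.00816 µC = 0.00816e3 nC = 8.16
Sum: 67.4 + 547 + 9.83 + 8.16 = 632.39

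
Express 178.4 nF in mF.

nano = 10⁻⁹, milli = 10⁻³; factor is 10⁻⁶.
178.4 × 10⁻⁶ = 0.0001784

0.0001784 mF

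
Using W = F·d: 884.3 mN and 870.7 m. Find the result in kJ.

884.3e-3 × 870.7 = 769960.01e-3 J

0.76996001 kJ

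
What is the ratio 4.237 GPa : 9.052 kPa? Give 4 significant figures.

468100

(4.237 × 10^9) / (9.052 × 10^3) = 0.46807 × 10^6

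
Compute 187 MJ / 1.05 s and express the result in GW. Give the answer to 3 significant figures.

(187 × 10^6) / (1.05) = 178.1 × 10^6 W

0.178 GW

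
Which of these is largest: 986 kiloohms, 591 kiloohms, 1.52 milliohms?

986 kiloohms

986 kiloohms = 986000 ohms
591 kiloohms = 591000 ohms
1.52 milliohms = 0.00152 ohms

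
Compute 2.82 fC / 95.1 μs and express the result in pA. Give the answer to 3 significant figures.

29.7 pA

(2.82e-15) / (95.1e-6) = 0.029653e-9 A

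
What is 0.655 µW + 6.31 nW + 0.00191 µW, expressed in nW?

663.22 nW

In nW:
  0.655 µW = 0.655 × 10^3 nW = 655
  6.31 nW → 6.31
  0.00191 µW = 0.00191 × 10^3 nW = 1.91
Sum: 655 + 6.31 + 1.91 = 663.22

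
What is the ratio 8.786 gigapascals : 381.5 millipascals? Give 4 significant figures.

(8.786 × 10^9) / (381.5 × 10^-3) = 0.02303 × 10^12

23030000000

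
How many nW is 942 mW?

942000000 nW

milli = 1e-3, nano = 1e-9; factor is 1e6.
942 × 1e6 = 942000000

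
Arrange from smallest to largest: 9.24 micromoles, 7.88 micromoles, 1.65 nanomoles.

9.24 micromoles = 0.00000924 moles
7.88 micromoles = 0.00000788 moles
1.65 nanomoles = 0.00000000165 moles

1.65 nanomoles < 7.88 micromoles < 9.24 micromoles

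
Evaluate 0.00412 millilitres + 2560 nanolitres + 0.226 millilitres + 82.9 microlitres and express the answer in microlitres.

315.58 microlitres

In microlitres:
  0.00412 millilitres = 0.00412 × 10³ microlitres = 4.12
  2560 nanolitres = 2560 × 10⁻³ microlitres = 2.56
  0.226 millilitres = 0.226 × 10³ microlitres = 226
  82.9 microlitres → 82.9
Sum: 4.12 + 2.56 + 226 + 82.9 = 315.58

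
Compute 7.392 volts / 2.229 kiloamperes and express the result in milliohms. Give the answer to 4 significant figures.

3.316 milliohms

(7.392) / (2.229 × 10^3) = 3.31629 × 10^-3 Ω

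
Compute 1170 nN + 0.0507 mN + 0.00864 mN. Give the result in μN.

60.51 μN

In μN:
  1170 nN = 1170 × 10^-3 μN = 1.17
  0.0507 mN = 0.0507 × 10^3 μN = 50.7
  0.00864 mN = 0.00864 × 10^3 μN = 8.64
Sum: 1.17 + 50.7 + 8.64 = 60.51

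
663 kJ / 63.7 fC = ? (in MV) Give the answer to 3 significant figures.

(663 × 10^3) / (63.7 × 10^-15) = 10.408 × 10^18 V

10400000000000 MV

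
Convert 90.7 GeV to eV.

90700000000 eV

giga = 10^9, (no prefix) = 10^0; factor is 10^9.
90.7 × 10^9 = 90700000000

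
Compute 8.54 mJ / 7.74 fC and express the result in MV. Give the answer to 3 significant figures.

1100000 MV

(8.54 × 10⁻³) / (7.74 × 10⁻¹⁵) = 1.1034 × 10¹² V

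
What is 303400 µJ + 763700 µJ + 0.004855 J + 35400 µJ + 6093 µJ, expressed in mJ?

In mJ:
  303400 µJ = 303400e-3 mJ = 303.4
  763700 µJ = 763700e-3 mJ = 763.7
  0.004855 J = 0.004855e3 mJ = 4.855
  35400 µJ = 35400e-3 mJ = 35.4
  6093 µJ = 6093e-3 mJ = 6.093
Sum: 303.4 + 763.7 + 4.855 + 35.4 + 6.093 = 1113.448

1113.448 mJ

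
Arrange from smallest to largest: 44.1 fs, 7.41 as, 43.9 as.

7.41 as < 43.9 as < 44.1 fs

44.1 fs = 0.0000000000000441 s
7.41 as = 0.00000000000000000741 s
43.9 as = 0.0000000000000000439 s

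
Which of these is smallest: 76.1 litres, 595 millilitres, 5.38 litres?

76.1 litres = 76.1 litres
595 millilitres = 0.595 litres
5.38 litres = 5.38 litres

595 millilitres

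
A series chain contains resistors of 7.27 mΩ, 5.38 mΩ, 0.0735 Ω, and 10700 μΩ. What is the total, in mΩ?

In mΩ:
  7.27 mΩ → 7.27
  5.38 mΩ → 5.38
  0.0735 Ω = 0.0735 × 10^3 mΩ = 73.5
  10700 μΩ = 10700 × 10^-3 mΩ = 10.7
Sum: 7.27 + 5.38 + 73.5 + 10.7 = 96.85

96.85 mΩ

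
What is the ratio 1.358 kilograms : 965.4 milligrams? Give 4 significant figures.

1407

(1.358 × 10^3) / (965.4 × 10^-3) = 0.0014067 × 10^6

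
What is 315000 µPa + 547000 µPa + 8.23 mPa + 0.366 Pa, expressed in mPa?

1236.23 mPa

In mPa:
  315000 µPa = 315000 × 10⁻³ mPa = 315
  547000 µPa = 547000 × 10⁻³ mPa = 547
  8.23 mPa → 8.23
  0.366 Pa = 0.366 × 10³ mPa = 366
Sum: 315 + 547 + 8.23 + 366 = 1236.23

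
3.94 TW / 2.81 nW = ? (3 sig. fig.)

(3.94e12) / (2.81e-9) = 1.402e21

1400000000000000000000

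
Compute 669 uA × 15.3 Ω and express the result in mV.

669e-6 × 15.3 = 10235.7e-6 V

10.2357 mV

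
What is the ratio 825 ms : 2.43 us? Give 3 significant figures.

340000

(825e-3) / (2.43e-6) = 339.5e3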